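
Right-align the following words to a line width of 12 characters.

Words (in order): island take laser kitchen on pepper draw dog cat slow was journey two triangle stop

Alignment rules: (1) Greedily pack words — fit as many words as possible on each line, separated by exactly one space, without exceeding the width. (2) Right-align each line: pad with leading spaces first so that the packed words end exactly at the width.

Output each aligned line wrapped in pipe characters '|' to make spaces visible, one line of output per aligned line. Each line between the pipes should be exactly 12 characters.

Answer: | island take|
|       laser|
|  kitchen on|
| pepper draw|
|dog cat slow|
| was journey|
|two triangle|
|        stop|

Derivation:
Line 1: ['island', 'take'] (min_width=11, slack=1)
Line 2: ['laser'] (min_width=5, slack=7)
Line 3: ['kitchen', 'on'] (min_width=10, slack=2)
Line 4: ['pepper', 'draw'] (min_width=11, slack=1)
Line 5: ['dog', 'cat', 'slow'] (min_width=12, slack=0)
Line 6: ['was', 'journey'] (min_width=11, slack=1)
Line 7: ['two', 'triangle'] (min_width=12, slack=0)
Line 8: ['stop'] (min_width=4, slack=8)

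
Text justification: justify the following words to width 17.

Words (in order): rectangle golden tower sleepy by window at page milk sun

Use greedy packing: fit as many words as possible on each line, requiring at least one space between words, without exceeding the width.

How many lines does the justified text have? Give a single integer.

Answer: 4

Derivation:
Line 1: ['rectangle', 'golden'] (min_width=16, slack=1)
Line 2: ['tower', 'sleepy', 'by'] (min_width=15, slack=2)
Line 3: ['window', 'at', 'page'] (min_width=14, slack=3)
Line 4: ['milk', 'sun'] (min_width=8, slack=9)
Total lines: 4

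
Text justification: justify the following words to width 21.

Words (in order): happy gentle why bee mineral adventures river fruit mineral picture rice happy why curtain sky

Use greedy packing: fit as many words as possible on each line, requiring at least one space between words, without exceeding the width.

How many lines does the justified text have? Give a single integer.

Line 1: ['happy', 'gentle', 'why', 'bee'] (min_width=20, slack=1)
Line 2: ['mineral', 'adventures'] (min_width=18, slack=3)
Line 3: ['river', 'fruit', 'mineral'] (min_width=19, slack=2)
Line 4: ['picture', 'rice', 'happy'] (min_width=18, slack=3)
Line 5: ['why', 'curtain', 'sky'] (min_width=15, slack=6)
Total lines: 5

Answer: 5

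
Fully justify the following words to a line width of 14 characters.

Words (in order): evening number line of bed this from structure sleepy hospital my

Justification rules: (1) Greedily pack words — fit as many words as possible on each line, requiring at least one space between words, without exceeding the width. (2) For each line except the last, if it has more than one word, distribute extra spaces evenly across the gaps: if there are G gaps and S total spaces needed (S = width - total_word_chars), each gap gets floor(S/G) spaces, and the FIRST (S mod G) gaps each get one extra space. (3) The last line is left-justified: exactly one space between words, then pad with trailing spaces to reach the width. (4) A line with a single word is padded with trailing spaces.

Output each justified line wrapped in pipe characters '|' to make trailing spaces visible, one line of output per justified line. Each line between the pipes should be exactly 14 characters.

Answer: |evening number|
|line   of  bed|
|this      from|
|structure     |
|sleepy        |
|hospital my   |

Derivation:
Line 1: ['evening', 'number'] (min_width=14, slack=0)
Line 2: ['line', 'of', 'bed'] (min_width=11, slack=3)
Line 3: ['this', 'from'] (min_width=9, slack=5)
Line 4: ['structure'] (min_width=9, slack=5)
Line 5: ['sleepy'] (min_width=6, slack=8)
Line 6: ['hospital', 'my'] (min_width=11, slack=3)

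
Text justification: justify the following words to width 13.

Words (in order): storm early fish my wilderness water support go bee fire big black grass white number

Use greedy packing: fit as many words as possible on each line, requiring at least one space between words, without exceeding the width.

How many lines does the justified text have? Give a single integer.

Line 1: ['storm', 'early'] (min_width=11, slack=2)
Line 2: ['fish', 'my'] (min_width=7, slack=6)
Line 3: ['wilderness'] (min_width=10, slack=3)
Line 4: ['water', 'support'] (min_width=13, slack=0)
Line 5: ['go', 'bee', 'fire'] (min_width=11, slack=2)
Line 6: ['big', 'black'] (min_width=9, slack=4)
Line 7: ['grass', 'white'] (min_width=11, slack=2)
Line 8: ['number'] (min_width=6, slack=7)
Total lines: 8

Answer: 8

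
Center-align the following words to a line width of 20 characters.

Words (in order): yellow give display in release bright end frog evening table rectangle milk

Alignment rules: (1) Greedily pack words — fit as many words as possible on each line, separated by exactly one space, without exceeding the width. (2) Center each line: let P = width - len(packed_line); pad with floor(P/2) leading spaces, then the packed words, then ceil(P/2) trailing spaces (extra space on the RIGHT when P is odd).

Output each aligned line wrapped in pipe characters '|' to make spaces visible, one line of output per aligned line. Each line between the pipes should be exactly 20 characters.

Answer: |yellow give display |
| in release bright  |
|  end frog evening  |
|table rectangle milk|

Derivation:
Line 1: ['yellow', 'give', 'display'] (min_width=19, slack=1)
Line 2: ['in', 'release', 'bright'] (min_width=17, slack=3)
Line 3: ['end', 'frog', 'evening'] (min_width=16, slack=4)
Line 4: ['table', 'rectangle', 'milk'] (min_width=20, slack=0)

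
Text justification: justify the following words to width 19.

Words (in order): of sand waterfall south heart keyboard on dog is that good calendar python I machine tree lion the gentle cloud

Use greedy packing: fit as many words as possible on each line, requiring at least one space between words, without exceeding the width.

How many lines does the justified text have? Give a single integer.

Answer: 7

Derivation:
Line 1: ['of', 'sand', 'waterfall'] (min_width=17, slack=2)
Line 2: ['south', 'heart'] (min_width=11, slack=8)
Line 3: ['keyboard', 'on', 'dog', 'is'] (min_width=18, slack=1)
Line 4: ['that', 'good', 'calendar'] (min_width=18, slack=1)
Line 5: ['python', 'I', 'machine'] (min_width=16, slack=3)
Line 6: ['tree', 'lion', 'the'] (min_width=13, slack=6)
Line 7: ['gentle', 'cloud'] (min_width=12, slack=7)
Total lines: 7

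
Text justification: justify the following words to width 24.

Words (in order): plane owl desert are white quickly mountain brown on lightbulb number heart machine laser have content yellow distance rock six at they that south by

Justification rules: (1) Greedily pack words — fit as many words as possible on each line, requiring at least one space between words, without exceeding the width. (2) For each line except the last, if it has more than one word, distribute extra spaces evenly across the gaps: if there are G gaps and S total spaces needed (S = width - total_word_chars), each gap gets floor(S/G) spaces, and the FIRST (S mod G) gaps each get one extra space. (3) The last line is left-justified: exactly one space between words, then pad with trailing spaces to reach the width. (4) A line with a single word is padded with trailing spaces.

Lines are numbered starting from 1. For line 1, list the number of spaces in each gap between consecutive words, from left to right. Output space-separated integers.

Line 1: ['plane', 'owl', 'desert', 'are'] (min_width=20, slack=4)
Line 2: ['white', 'quickly', 'mountain'] (min_width=22, slack=2)
Line 3: ['brown', 'on', 'lightbulb'] (min_width=18, slack=6)
Line 4: ['number', 'heart', 'machine'] (min_width=20, slack=4)
Line 5: ['laser', 'have', 'content'] (min_width=18, slack=6)
Line 6: ['yellow', 'distance', 'rock', 'six'] (min_width=24, slack=0)
Line 7: ['at', 'they', 'that', 'south', 'by'] (min_width=21, slack=3)

Answer: 3 2 2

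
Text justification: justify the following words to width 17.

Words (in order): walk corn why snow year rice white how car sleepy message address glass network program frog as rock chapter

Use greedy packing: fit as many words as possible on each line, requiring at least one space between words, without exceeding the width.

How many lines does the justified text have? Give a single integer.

Line 1: ['walk', 'corn', 'why'] (min_width=13, slack=4)
Line 2: ['snow', 'year', 'rice'] (min_width=14, slack=3)
Line 3: ['white', 'how', 'car'] (min_width=13, slack=4)
Line 4: ['sleepy', 'message'] (min_width=14, slack=3)
Line 5: ['address', 'glass'] (min_width=13, slack=4)
Line 6: ['network', 'program'] (min_width=15, slack=2)
Line 7: ['frog', 'as', 'rock'] (min_width=12, slack=5)
Line 8: ['chapter'] (min_width=7, slack=10)
Total lines: 8

Answer: 8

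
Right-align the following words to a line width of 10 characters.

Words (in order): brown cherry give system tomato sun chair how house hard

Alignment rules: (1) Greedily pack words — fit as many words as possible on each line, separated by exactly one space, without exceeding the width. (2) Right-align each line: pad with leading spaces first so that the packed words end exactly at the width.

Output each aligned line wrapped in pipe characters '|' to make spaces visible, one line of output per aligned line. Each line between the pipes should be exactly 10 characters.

Answer: |     brown|
|    cherry|
|      give|
|    system|
|tomato sun|
| chair how|
|house hard|

Derivation:
Line 1: ['brown'] (min_width=5, slack=5)
Line 2: ['cherry'] (min_width=6, slack=4)
Line 3: ['give'] (min_width=4, slack=6)
Line 4: ['system'] (min_width=6, slack=4)
Line 5: ['tomato', 'sun'] (min_width=10, slack=0)
Line 6: ['chair', 'how'] (min_width=9, slack=1)
Line 7: ['house', 'hard'] (min_width=10, slack=0)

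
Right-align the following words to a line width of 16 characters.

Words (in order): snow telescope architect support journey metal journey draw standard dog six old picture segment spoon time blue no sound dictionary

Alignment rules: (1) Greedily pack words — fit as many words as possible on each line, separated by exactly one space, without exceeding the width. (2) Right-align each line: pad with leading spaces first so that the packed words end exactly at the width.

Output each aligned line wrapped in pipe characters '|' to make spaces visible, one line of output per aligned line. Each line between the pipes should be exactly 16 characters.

Answer: |  snow telescope|
|       architect|
| support journey|
|   metal journey|
|   draw standard|
|     dog six old|
| picture segment|
| spoon time blue|
|        no sound|
|      dictionary|

Derivation:
Line 1: ['snow', 'telescope'] (min_width=14, slack=2)
Line 2: ['architect'] (min_width=9, slack=7)
Line 3: ['support', 'journey'] (min_width=15, slack=1)
Line 4: ['metal', 'journey'] (min_width=13, slack=3)
Line 5: ['draw', 'standard'] (min_width=13, slack=3)
Line 6: ['dog', 'six', 'old'] (min_width=11, slack=5)
Line 7: ['picture', 'segment'] (min_width=15, slack=1)
Line 8: ['spoon', 'time', 'blue'] (min_width=15, slack=1)
Line 9: ['no', 'sound'] (min_width=8, slack=8)
Line 10: ['dictionary'] (min_width=10, slack=6)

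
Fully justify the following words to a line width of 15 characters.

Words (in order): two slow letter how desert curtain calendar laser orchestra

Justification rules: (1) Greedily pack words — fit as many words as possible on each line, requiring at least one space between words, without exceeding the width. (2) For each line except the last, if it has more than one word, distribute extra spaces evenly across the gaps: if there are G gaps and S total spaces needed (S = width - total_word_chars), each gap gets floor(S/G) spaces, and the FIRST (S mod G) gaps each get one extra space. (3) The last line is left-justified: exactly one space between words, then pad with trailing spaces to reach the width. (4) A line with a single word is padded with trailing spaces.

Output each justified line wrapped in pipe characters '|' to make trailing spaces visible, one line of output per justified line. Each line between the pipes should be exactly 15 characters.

Line 1: ['two', 'slow', 'letter'] (min_width=15, slack=0)
Line 2: ['how', 'desert'] (min_width=10, slack=5)
Line 3: ['curtain'] (min_width=7, slack=8)
Line 4: ['calendar', 'laser'] (min_width=14, slack=1)
Line 5: ['orchestra'] (min_width=9, slack=6)

Answer: |two slow letter|
|how      desert|
|curtain        |
|calendar  laser|
|orchestra      |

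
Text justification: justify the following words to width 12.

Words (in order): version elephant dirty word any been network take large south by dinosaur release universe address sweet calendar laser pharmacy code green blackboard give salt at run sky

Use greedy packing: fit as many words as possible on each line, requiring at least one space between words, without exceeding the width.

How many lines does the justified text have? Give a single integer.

Answer: 18

Derivation:
Line 1: ['version'] (min_width=7, slack=5)
Line 2: ['elephant'] (min_width=8, slack=4)
Line 3: ['dirty', 'word'] (min_width=10, slack=2)
Line 4: ['any', 'been'] (min_width=8, slack=4)
Line 5: ['network', 'take'] (min_width=12, slack=0)
Line 6: ['large', 'south'] (min_width=11, slack=1)
Line 7: ['by', 'dinosaur'] (min_width=11, slack=1)
Line 8: ['release'] (min_width=7, slack=5)
Line 9: ['universe'] (min_width=8, slack=4)
Line 10: ['address'] (min_width=7, slack=5)
Line 11: ['sweet'] (min_width=5, slack=7)
Line 12: ['calendar'] (min_width=8, slack=4)
Line 13: ['laser'] (min_width=5, slack=7)
Line 14: ['pharmacy'] (min_width=8, slack=4)
Line 15: ['code', 'green'] (min_width=10, slack=2)
Line 16: ['blackboard'] (min_width=10, slack=2)
Line 17: ['give', 'salt', 'at'] (min_width=12, slack=0)
Line 18: ['run', 'sky'] (min_width=7, slack=5)
Total lines: 18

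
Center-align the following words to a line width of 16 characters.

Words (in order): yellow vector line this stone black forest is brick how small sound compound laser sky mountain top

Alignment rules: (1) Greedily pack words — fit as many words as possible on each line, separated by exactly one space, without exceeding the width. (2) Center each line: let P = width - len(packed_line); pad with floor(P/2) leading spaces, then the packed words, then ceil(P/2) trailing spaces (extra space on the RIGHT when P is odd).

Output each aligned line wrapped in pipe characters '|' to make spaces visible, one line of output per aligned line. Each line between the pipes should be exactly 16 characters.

Answer: | yellow vector  |
|line this stone |
|black forest is |
|brick how small |
| sound compound |
|   laser sky    |
|  mountain top  |

Derivation:
Line 1: ['yellow', 'vector'] (min_width=13, slack=3)
Line 2: ['line', 'this', 'stone'] (min_width=15, slack=1)
Line 3: ['black', 'forest', 'is'] (min_width=15, slack=1)
Line 4: ['brick', 'how', 'small'] (min_width=15, slack=1)
Line 5: ['sound', 'compound'] (min_width=14, slack=2)
Line 6: ['laser', 'sky'] (min_width=9, slack=7)
Line 7: ['mountain', 'top'] (min_width=12, slack=4)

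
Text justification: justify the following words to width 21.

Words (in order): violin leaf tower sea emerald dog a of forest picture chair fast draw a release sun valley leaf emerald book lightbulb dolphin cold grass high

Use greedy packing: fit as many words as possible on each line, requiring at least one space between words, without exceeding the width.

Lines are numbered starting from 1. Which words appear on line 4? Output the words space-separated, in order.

Line 1: ['violin', 'leaf', 'tower', 'sea'] (min_width=21, slack=0)
Line 2: ['emerald', 'dog', 'a', 'of'] (min_width=16, slack=5)
Line 3: ['forest', 'picture', 'chair'] (min_width=20, slack=1)
Line 4: ['fast', 'draw', 'a', 'release'] (min_width=19, slack=2)
Line 5: ['sun', 'valley', 'leaf'] (min_width=15, slack=6)
Line 6: ['emerald', 'book'] (min_width=12, slack=9)
Line 7: ['lightbulb', 'dolphin'] (min_width=17, slack=4)
Line 8: ['cold', 'grass', 'high'] (min_width=15, slack=6)

Answer: fast draw a release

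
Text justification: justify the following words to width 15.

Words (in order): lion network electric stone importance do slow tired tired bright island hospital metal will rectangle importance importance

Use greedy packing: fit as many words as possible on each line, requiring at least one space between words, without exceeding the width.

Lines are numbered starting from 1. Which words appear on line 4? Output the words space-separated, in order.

Line 1: ['lion', 'network'] (min_width=12, slack=3)
Line 2: ['electric', 'stone'] (min_width=14, slack=1)
Line 3: ['importance', 'do'] (min_width=13, slack=2)
Line 4: ['slow', 'tired'] (min_width=10, slack=5)
Line 5: ['tired', 'bright'] (min_width=12, slack=3)
Line 6: ['island', 'hospital'] (min_width=15, slack=0)
Line 7: ['metal', 'will'] (min_width=10, slack=5)
Line 8: ['rectangle'] (min_width=9, slack=6)
Line 9: ['importance'] (min_width=10, slack=5)
Line 10: ['importance'] (min_width=10, slack=5)

Answer: slow tired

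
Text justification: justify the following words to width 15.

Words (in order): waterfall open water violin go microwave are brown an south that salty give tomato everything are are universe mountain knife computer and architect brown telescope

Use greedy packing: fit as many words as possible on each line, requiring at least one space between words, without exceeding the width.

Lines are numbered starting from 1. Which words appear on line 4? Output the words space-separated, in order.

Line 1: ['waterfall', 'open'] (min_width=14, slack=1)
Line 2: ['water', 'violin', 'go'] (min_width=15, slack=0)
Line 3: ['microwave', 'are'] (min_width=13, slack=2)
Line 4: ['brown', 'an', 'south'] (min_width=14, slack=1)
Line 5: ['that', 'salty', 'give'] (min_width=15, slack=0)
Line 6: ['tomato'] (min_width=6, slack=9)
Line 7: ['everything', 'are'] (min_width=14, slack=1)
Line 8: ['are', 'universe'] (min_width=12, slack=3)
Line 9: ['mountain', 'knife'] (min_width=14, slack=1)
Line 10: ['computer', 'and'] (min_width=12, slack=3)
Line 11: ['architect', 'brown'] (min_width=15, slack=0)
Line 12: ['telescope'] (min_width=9, slack=6)

Answer: brown an south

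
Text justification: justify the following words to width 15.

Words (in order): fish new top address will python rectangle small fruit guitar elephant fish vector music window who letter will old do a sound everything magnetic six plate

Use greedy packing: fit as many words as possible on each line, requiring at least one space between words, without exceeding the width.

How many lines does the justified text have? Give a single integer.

Line 1: ['fish', 'new', 'top'] (min_width=12, slack=3)
Line 2: ['address', 'will'] (min_width=12, slack=3)
Line 3: ['python'] (min_width=6, slack=9)
Line 4: ['rectangle', 'small'] (min_width=15, slack=0)
Line 5: ['fruit', 'guitar'] (min_width=12, slack=3)
Line 6: ['elephant', 'fish'] (min_width=13, slack=2)
Line 7: ['vector', 'music'] (min_width=12, slack=3)
Line 8: ['window', 'who'] (min_width=10, slack=5)
Line 9: ['letter', 'will', 'old'] (min_width=15, slack=0)
Line 10: ['do', 'a', 'sound'] (min_width=10, slack=5)
Line 11: ['everything'] (min_width=10, slack=5)
Line 12: ['magnetic', 'six'] (min_width=12, slack=3)
Line 13: ['plate'] (min_width=5, slack=10)
Total lines: 13

Answer: 13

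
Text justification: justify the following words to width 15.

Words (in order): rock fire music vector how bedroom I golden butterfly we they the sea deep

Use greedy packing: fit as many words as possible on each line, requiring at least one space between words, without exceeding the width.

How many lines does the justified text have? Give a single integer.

Answer: 7

Derivation:
Line 1: ['rock', 'fire', 'music'] (min_width=15, slack=0)
Line 2: ['vector', 'how'] (min_width=10, slack=5)
Line 3: ['bedroom', 'I'] (min_width=9, slack=6)
Line 4: ['golden'] (min_width=6, slack=9)
Line 5: ['butterfly', 'we'] (min_width=12, slack=3)
Line 6: ['they', 'the', 'sea'] (min_width=12, slack=3)
Line 7: ['deep'] (min_width=4, slack=11)
Total lines: 7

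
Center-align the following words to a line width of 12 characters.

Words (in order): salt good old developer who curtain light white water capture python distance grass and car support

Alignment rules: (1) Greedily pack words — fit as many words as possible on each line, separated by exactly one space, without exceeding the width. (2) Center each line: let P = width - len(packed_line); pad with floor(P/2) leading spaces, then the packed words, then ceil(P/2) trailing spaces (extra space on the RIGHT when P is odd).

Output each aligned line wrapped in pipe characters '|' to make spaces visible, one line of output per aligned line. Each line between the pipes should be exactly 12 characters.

Answer: | salt good  |
|    old     |
| developer  |
|who curtain |
|light white |
|   water    |
|  capture   |
|   python   |
|  distance  |
| grass and  |
|car support |

Derivation:
Line 1: ['salt', 'good'] (min_width=9, slack=3)
Line 2: ['old'] (min_width=3, slack=9)
Line 3: ['developer'] (min_width=9, slack=3)
Line 4: ['who', 'curtain'] (min_width=11, slack=1)
Line 5: ['light', 'white'] (min_width=11, slack=1)
Line 6: ['water'] (min_width=5, slack=7)
Line 7: ['capture'] (min_width=7, slack=5)
Line 8: ['python'] (min_width=6, slack=6)
Line 9: ['distance'] (min_width=8, slack=4)
Line 10: ['grass', 'and'] (min_width=9, slack=3)
Line 11: ['car', 'support'] (min_width=11, slack=1)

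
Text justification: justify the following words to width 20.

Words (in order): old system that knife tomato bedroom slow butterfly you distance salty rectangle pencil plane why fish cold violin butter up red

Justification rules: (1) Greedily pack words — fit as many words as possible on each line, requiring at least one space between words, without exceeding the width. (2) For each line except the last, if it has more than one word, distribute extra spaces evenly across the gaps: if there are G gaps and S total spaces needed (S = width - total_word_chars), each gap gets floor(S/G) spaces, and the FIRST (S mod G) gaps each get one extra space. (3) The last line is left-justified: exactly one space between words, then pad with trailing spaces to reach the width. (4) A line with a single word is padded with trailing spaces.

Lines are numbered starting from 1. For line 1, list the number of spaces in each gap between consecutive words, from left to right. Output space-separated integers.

Answer: 4 3

Derivation:
Line 1: ['old', 'system', 'that'] (min_width=15, slack=5)
Line 2: ['knife', 'tomato', 'bedroom'] (min_width=20, slack=0)
Line 3: ['slow', 'butterfly', 'you'] (min_width=18, slack=2)
Line 4: ['distance', 'salty'] (min_width=14, slack=6)
Line 5: ['rectangle', 'pencil'] (min_width=16, slack=4)
Line 6: ['plane', 'why', 'fish', 'cold'] (min_width=19, slack=1)
Line 7: ['violin', 'butter', 'up', 'red'] (min_width=20, slack=0)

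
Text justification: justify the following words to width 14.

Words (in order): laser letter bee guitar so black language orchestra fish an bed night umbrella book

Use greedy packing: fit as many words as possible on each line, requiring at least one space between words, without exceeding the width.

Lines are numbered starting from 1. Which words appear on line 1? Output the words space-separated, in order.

Answer: laser letter

Derivation:
Line 1: ['laser', 'letter'] (min_width=12, slack=2)
Line 2: ['bee', 'guitar', 'so'] (min_width=13, slack=1)
Line 3: ['black', 'language'] (min_width=14, slack=0)
Line 4: ['orchestra', 'fish'] (min_width=14, slack=0)
Line 5: ['an', 'bed', 'night'] (min_width=12, slack=2)
Line 6: ['umbrella', 'book'] (min_width=13, slack=1)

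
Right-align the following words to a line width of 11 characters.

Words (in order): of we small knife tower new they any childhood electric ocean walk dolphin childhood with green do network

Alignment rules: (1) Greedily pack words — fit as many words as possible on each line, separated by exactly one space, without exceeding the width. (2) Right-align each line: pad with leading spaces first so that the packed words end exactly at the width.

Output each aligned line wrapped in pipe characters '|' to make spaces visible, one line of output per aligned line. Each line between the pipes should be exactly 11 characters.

Answer: |of we small|
|knife tower|
|   new they|
|        any|
|  childhood|
|   electric|
| ocean walk|
|    dolphin|
|  childhood|
| with green|
| do network|

Derivation:
Line 1: ['of', 'we', 'small'] (min_width=11, slack=0)
Line 2: ['knife', 'tower'] (min_width=11, slack=0)
Line 3: ['new', 'they'] (min_width=8, slack=3)
Line 4: ['any'] (min_width=3, slack=8)
Line 5: ['childhood'] (min_width=9, slack=2)
Line 6: ['electric'] (min_width=8, slack=3)
Line 7: ['ocean', 'walk'] (min_width=10, slack=1)
Line 8: ['dolphin'] (min_width=7, slack=4)
Line 9: ['childhood'] (min_width=9, slack=2)
Line 10: ['with', 'green'] (min_width=10, slack=1)
Line 11: ['do', 'network'] (min_width=10, slack=1)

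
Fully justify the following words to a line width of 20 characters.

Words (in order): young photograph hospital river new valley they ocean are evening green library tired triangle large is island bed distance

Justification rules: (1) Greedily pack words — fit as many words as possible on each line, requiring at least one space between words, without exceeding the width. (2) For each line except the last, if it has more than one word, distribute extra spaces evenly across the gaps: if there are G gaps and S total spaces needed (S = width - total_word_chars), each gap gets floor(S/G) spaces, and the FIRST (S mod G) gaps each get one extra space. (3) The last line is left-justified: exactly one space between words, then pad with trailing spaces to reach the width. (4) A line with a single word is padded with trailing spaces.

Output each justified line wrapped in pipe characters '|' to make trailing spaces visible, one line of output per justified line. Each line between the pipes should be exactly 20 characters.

Line 1: ['young', 'photograph'] (min_width=16, slack=4)
Line 2: ['hospital', 'river', 'new'] (min_width=18, slack=2)
Line 3: ['valley', 'they', 'ocean'] (min_width=17, slack=3)
Line 4: ['are', 'evening', 'green'] (min_width=17, slack=3)
Line 5: ['library', 'tired'] (min_width=13, slack=7)
Line 6: ['triangle', 'large', 'is'] (min_width=17, slack=3)
Line 7: ['island', 'bed', 'distance'] (min_width=19, slack=1)

Answer: |young     photograph|
|hospital  river  new|
|valley   they  ocean|
|are   evening  green|
|library        tired|
|triangle   large  is|
|island bed distance |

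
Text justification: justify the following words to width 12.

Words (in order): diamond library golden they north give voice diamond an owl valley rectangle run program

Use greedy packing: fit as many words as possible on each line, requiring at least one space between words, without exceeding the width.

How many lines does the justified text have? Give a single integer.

Answer: 9

Derivation:
Line 1: ['diamond'] (min_width=7, slack=5)
Line 2: ['library'] (min_width=7, slack=5)
Line 3: ['golden', 'they'] (min_width=11, slack=1)
Line 4: ['north', 'give'] (min_width=10, slack=2)
Line 5: ['voice'] (min_width=5, slack=7)
Line 6: ['diamond', 'an'] (min_width=10, slack=2)
Line 7: ['owl', 'valley'] (min_width=10, slack=2)
Line 8: ['rectangle'] (min_width=9, slack=3)
Line 9: ['run', 'program'] (min_width=11, slack=1)
Total lines: 9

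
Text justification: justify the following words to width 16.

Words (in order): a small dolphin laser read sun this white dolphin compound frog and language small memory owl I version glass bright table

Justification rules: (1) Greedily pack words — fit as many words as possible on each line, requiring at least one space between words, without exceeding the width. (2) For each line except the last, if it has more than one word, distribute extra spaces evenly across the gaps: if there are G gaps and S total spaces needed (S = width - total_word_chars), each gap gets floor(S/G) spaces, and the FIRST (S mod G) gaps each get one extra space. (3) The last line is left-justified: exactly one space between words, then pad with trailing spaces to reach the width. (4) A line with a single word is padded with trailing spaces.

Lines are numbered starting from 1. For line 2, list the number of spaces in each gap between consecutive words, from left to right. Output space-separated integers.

Answer: 2 2

Derivation:
Line 1: ['a', 'small', 'dolphin'] (min_width=15, slack=1)
Line 2: ['laser', 'read', 'sun'] (min_width=14, slack=2)
Line 3: ['this', 'white'] (min_width=10, slack=6)
Line 4: ['dolphin', 'compound'] (min_width=16, slack=0)
Line 5: ['frog', 'and'] (min_width=8, slack=8)
Line 6: ['language', 'small'] (min_width=14, slack=2)
Line 7: ['memory', 'owl', 'I'] (min_width=12, slack=4)
Line 8: ['version', 'glass'] (min_width=13, slack=3)
Line 9: ['bright', 'table'] (min_width=12, slack=4)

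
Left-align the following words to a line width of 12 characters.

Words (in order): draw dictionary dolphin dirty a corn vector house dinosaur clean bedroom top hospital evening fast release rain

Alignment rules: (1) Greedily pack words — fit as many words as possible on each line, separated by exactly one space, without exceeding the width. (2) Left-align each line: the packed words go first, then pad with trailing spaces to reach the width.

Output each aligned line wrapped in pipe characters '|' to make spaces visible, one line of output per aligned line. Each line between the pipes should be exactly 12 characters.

Answer: |draw        |
|dictionary  |
|dolphin     |
|dirty a corn|
|vector house|
|dinosaur    |
|clean       |
|bedroom top |
|hospital    |
|evening fast|
|release rain|

Derivation:
Line 1: ['draw'] (min_width=4, slack=8)
Line 2: ['dictionary'] (min_width=10, slack=2)
Line 3: ['dolphin'] (min_width=7, slack=5)
Line 4: ['dirty', 'a', 'corn'] (min_width=12, slack=0)
Line 5: ['vector', 'house'] (min_width=12, slack=0)
Line 6: ['dinosaur'] (min_width=8, slack=4)
Line 7: ['clean'] (min_width=5, slack=7)
Line 8: ['bedroom', 'top'] (min_width=11, slack=1)
Line 9: ['hospital'] (min_width=8, slack=4)
Line 10: ['evening', 'fast'] (min_width=12, slack=0)
Line 11: ['release', 'rain'] (min_width=12, slack=0)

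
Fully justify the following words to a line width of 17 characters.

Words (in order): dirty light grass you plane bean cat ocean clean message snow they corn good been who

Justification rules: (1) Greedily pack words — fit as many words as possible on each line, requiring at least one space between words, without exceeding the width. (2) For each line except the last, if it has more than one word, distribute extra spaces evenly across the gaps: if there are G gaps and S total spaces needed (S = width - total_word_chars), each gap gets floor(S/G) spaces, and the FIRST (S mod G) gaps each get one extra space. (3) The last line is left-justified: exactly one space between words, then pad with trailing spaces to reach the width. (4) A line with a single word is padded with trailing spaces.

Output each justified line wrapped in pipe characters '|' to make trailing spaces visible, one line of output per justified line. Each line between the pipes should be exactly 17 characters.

Line 1: ['dirty', 'light', 'grass'] (min_width=17, slack=0)
Line 2: ['you', 'plane', 'bean'] (min_width=14, slack=3)
Line 3: ['cat', 'ocean', 'clean'] (min_width=15, slack=2)
Line 4: ['message', 'snow', 'they'] (min_width=17, slack=0)
Line 5: ['corn', 'good', 'been'] (min_width=14, slack=3)
Line 6: ['who'] (min_width=3, slack=14)

Answer: |dirty light grass|
|you   plane  bean|
|cat  ocean  clean|
|message snow they|
|corn   good  been|
|who              |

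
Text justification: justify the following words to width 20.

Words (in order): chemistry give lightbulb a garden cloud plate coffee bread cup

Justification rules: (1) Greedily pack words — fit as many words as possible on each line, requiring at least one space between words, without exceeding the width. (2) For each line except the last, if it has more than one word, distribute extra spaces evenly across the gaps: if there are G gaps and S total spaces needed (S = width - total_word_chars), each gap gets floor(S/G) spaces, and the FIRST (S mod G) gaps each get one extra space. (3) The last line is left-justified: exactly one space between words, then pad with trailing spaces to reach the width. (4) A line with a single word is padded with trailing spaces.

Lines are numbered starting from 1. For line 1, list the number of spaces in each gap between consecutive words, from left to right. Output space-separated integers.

Answer: 7

Derivation:
Line 1: ['chemistry', 'give'] (min_width=14, slack=6)
Line 2: ['lightbulb', 'a', 'garden'] (min_width=18, slack=2)
Line 3: ['cloud', 'plate', 'coffee'] (min_width=18, slack=2)
Line 4: ['bread', 'cup'] (min_width=9, slack=11)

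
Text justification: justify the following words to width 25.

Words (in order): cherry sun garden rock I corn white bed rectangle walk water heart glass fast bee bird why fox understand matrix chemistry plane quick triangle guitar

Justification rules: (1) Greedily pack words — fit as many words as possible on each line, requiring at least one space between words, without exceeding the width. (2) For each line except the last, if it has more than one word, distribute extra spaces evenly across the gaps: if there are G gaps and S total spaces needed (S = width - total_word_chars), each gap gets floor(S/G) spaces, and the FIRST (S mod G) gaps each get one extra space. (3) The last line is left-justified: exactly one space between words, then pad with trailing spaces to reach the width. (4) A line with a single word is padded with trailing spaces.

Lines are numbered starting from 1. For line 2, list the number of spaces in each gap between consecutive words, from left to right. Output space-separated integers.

Answer: 2 1 1

Derivation:
Line 1: ['cherry', 'sun', 'garden', 'rock', 'I'] (min_width=24, slack=1)
Line 2: ['corn', 'white', 'bed', 'rectangle'] (min_width=24, slack=1)
Line 3: ['walk', 'water', 'heart', 'glass'] (min_width=22, slack=3)
Line 4: ['fast', 'bee', 'bird', 'why', 'fox'] (min_width=21, slack=4)
Line 5: ['understand', 'matrix'] (min_width=17, slack=8)
Line 6: ['chemistry', 'plane', 'quick'] (min_width=21, slack=4)
Line 7: ['triangle', 'guitar'] (min_width=15, slack=10)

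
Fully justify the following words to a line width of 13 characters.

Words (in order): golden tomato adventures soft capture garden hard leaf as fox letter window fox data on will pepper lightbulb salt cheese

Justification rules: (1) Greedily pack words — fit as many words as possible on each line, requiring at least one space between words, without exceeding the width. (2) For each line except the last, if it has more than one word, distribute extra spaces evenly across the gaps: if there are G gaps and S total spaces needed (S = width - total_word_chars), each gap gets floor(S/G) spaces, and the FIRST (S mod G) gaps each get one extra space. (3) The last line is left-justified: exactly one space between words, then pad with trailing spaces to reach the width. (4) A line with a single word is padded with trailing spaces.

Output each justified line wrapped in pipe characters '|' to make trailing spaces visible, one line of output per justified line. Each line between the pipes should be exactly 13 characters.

Answer: |golden tomato|
|adventures   |
|soft  capture|
|garden   hard|
|leaf  as  fox|
|letter window|
|fox  data  on|
|will   pepper|
|lightbulb    |
|salt cheese  |

Derivation:
Line 1: ['golden', 'tomato'] (min_width=13, slack=0)
Line 2: ['adventures'] (min_width=10, slack=3)
Line 3: ['soft', 'capture'] (min_width=12, slack=1)
Line 4: ['garden', 'hard'] (min_width=11, slack=2)
Line 5: ['leaf', 'as', 'fox'] (min_width=11, slack=2)
Line 6: ['letter', 'window'] (min_width=13, slack=0)
Line 7: ['fox', 'data', 'on'] (min_width=11, slack=2)
Line 8: ['will', 'pepper'] (min_width=11, slack=2)
Line 9: ['lightbulb'] (min_width=9, slack=4)
Line 10: ['salt', 'cheese'] (min_width=11, slack=2)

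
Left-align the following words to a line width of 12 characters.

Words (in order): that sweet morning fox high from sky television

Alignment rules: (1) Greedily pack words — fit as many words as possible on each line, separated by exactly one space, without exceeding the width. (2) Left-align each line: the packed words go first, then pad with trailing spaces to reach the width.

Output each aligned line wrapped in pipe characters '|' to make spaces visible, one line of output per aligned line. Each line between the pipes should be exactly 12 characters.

Line 1: ['that', 'sweet'] (min_width=10, slack=2)
Line 2: ['morning', 'fox'] (min_width=11, slack=1)
Line 3: ['high', 'from'] (min_width=9, slack=3)
Line 4: ['sky'] (min_width=3, slack=9)
Line 5: ['television'] (min_width=10, slack=2)

Answer: |that sweet  |
|morning fox |
|high from   |
|sky         |
|television  |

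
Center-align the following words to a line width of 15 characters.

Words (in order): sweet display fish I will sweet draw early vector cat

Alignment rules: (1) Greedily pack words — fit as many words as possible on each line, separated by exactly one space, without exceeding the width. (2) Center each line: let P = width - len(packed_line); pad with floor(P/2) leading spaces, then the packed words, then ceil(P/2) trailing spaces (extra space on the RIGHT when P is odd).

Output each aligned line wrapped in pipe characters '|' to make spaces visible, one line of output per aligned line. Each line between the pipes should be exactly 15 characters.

Line 1: ['sweet', 'display'] (min_width=13, slack=2)
Line 2: ['fish', 'I', 'will'] (min_width=11, slack=4)
Line 3: ['sweet', 'draw'] (min_width=10, slack=5)
Line 4: ['early', 'vector'] (min_width=12, slack=3)
Line 5: ['cat'] (min_width=3, slack=12)

Answer: | sweet display |
|  fish I will  |
|  sweet draw   |
| early vector  |
|      cat      |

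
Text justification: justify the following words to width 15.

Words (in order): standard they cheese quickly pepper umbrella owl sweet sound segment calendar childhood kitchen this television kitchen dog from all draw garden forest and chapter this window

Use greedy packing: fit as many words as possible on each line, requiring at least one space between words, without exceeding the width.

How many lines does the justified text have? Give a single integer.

Answer: 14

Derivation:
Line 1: ['standard', 'they'] (min_width=13, slack=2)
Line 2: ['cheese', 'quickly'] (min_width=14, slack=1)
Line 3: ['pepper', 'umbrella'] (min_width=15, slack=0)
Line 4: ['owl', 'sweet', 'sound'] (min_width=15, slack=0)
Line 5: ['segment'] (min_width=7, slack=8)
Line 6: ['calendar'] (min_width=8, slack=7)
Line 7: ['childhood'] (min_width=9, slack=6)
Line 8: ['kitchen', 'this'] (min_width=12, slack=3)
Line 9: ['television'] (min_width=10, slack=5)
Line 10: ['kitchen', 'dog'] (min_width=11, slack=4)
Line 11: ['from', 'all', 'draw'] (min_width=13, slack=2)
Line 12: ['garden', 'forest'] (min_width=13, slack=2)
Line 13: ['and', 'chapter'] (min_width=11, slack=4)
Line 14: ['this', 'window'] (min_width=11, slack=4)
Total lines: 14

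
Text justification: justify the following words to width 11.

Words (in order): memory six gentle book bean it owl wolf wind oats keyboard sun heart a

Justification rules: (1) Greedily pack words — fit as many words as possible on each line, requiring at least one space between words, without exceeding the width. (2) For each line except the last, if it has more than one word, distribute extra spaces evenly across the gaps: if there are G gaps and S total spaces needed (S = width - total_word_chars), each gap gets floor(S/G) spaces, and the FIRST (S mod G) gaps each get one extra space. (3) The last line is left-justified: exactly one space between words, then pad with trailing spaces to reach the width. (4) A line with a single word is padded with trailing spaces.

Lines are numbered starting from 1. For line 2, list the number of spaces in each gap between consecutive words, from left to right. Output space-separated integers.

Line 1: ['memory', 'six'] (min_width=10, slack=1)
Line 2: ['gentle', 'book'] (min_width=11, slack=0)
Line 3: ['bean', 'it', 'owl'] (min_width=11, slack=0)
Line 4: ['wolf', 'wind'] (min_width=9, slack=2)
Line 5: ['oats'] (min_width=4, slack=7)
Line 6: ['keyboard'] (min_width=8, slack=3)
Line 7: ['sun', 'heart', 'a'] (min_width=11, slack=0)

Answer: 1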